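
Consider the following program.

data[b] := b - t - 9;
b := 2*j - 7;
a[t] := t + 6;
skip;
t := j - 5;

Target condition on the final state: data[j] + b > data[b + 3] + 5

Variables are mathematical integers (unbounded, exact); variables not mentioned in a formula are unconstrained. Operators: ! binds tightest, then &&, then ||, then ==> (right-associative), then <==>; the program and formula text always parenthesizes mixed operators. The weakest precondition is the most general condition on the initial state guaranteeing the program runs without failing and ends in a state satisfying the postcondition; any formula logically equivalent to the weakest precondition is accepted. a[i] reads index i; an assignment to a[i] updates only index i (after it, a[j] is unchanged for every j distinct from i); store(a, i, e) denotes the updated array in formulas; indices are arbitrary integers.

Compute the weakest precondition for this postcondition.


Working backward. After the program, data[j] + b > data[b + 3] + 5 must hold.
Before t := j - 5: data[j] + b > data[b + 3] + 5
Before skip: data[j] + b > data[b + 3] + 5
Before a[t] := t + 6: data[j] + b > data[b + 3] + 5
Before b := 2*j - 7: data[j] + 2*j > data[2*j - 4] + 12
Before data[b] := b - t - 9: store(data, b, b - t - 9)[j] + 2*j > store(data, b, b - t - 9)[2*j - 4] + 12
Answer: WP = store(data, b, b - t - 9)[j] + 2*j > store(data, b, b - t - 9)[2*j - 4] + 12


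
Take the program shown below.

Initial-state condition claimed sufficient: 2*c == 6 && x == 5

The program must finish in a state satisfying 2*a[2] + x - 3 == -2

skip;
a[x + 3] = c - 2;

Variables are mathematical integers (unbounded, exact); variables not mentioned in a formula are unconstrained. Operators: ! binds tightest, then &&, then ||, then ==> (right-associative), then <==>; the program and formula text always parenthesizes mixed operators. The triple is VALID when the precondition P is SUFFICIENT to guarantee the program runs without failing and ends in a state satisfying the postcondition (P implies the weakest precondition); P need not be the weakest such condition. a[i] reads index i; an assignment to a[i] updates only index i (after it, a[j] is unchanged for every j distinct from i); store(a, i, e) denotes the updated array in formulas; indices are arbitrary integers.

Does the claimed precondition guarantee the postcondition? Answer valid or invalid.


Working backward. After the program, the postcondition 2*a[2] + x - 3 == -2 must hold; in canonical form it is 2*a[2] + x == 1.
Before a[x + 3] := c - 2: 2*store(a, x + 3, c - 2)[2] + x == 1
Before skip: 2*store(a, x + 3, c - 2)[2] + x == 1
The weakest precondition is 2*store(a, x + 3, c - 2)[2] + x == 1.
Check whether 2*c == 6 && x == 5 implies it.
Countermodel: at the initial state a = {[2] = -1, [8] = -1, elsewhere -1}, c = 3, x = 5, the precondition holds but the weakest precondition fails.
Answer: invalid


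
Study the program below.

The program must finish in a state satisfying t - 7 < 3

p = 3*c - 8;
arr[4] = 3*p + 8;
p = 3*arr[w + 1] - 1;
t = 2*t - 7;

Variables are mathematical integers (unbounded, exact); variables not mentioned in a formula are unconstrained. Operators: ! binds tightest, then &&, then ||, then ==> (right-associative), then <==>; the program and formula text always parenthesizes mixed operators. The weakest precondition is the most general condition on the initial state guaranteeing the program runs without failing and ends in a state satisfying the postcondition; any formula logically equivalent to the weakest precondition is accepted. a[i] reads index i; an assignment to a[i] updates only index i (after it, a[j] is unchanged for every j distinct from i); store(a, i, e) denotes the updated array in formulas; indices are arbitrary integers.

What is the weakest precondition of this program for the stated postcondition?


Working backward. After the program, the postcondition t - 7 < 3 must hold; in canonical form it is t < 10.
Before t := 2*t - 7: 2*t < 17
Before p := 3*arr[w + 1] - 1: 2*t < 17
Before arr[4] := 3*p + 8: 2*t < 17
Before p := 3*c - 8: 2*t < 17
Answer: WP = 2*t < 17


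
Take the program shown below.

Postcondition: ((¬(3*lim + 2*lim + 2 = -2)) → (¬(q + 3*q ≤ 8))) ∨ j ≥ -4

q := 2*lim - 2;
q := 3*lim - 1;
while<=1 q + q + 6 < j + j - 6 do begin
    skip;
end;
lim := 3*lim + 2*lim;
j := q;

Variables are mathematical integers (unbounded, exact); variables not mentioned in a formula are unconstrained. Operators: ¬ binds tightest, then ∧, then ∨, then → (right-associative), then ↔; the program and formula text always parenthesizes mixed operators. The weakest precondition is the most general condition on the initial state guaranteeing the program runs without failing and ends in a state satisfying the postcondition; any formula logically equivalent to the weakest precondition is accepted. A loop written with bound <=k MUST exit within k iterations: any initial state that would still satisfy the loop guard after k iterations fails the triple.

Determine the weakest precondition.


Working backward. After the program, the postcondition ((¬(3*lim + 2*lim + 2 = -2)) → (¬(q + 3*q ≤ 8))) ∨ j ≥ -4 must hold; in canonical form it is ((¬(5*lim = -4)) → (¬(4*q ≤ 8))) ∨ j ≥ -4.
Before j := q: ((¬(5*lim = -4)) → (¬(4*q ≤ 8))) ∨ q ≥ -4
Before lim := 3*lim + 2*lim: ((¬(25*lim = -4)) → (¬(4*q ≤ 8))) ∨ q ≥ -4
Before the loop (bound <=1), unroll the exhaustion recursion (WP_0 = exit-now case; WP_j = one more guarded iteration, up to j = 1):
  WP_0: (¬(2*q < 2*j - 12)) ∧ (((¬(25*lim = -4)) → (¬(4*q ≤ 8))) ∨ q ≥ -4)
  WP_1: (2*q < 2*j - 12 → ((¬(2*q < 2*j - 12)) ∧ (((¬(25*lim = -4)) → (¬(4*q ≤ 8))) ∨ q ≥ -4))) ∧ ((¬(2*q < 2*j - 12)) → (((¬(25*lim = -4)) → (¬(4*q ≤ 8))) ∨ q ≥ -4))
So before the loop: (2*q < 2*j - 12 → ((¬(2*q < 2*j - 12)) ∧ (((¬(25*lim = -4)) → (¬(4*q ≤ 8))) ∨ q ≥ -4))) ∧ ((¬(2*q < 2*j - 12)) → (((¬(25*lim = -4)) → (¬(4*q ≤ 8))) ∨ q ≥ -4))
Before q := 3*lim - 1: (6*lim < 2*j - 10 → ((¬(6*lim < 2*j - 10)) ∧ (((¬(25*lim = -4)) → (¬(12*lim ≤ 12))) ∨ 3*lim ≥ -3))) ∧ ((¬(6*lim < 2*j - 10)) → (((¬(25*lim = -4)) → (¬(12*lim ≤ 12))) ∨ 3*lim ≥ -3))
Before q := 2*lim - 2: (6*lim < 2*j - 10 → ((¬(6*lim < 2*j - 10)) ∧ (((¬(25*lim = -4)) → (¬(12*lim ≤ 12))) ∨ 3*lim ≥ -3))) ∧ ((¬(6*lim < 2*j - 10)) → (((¬(25*lim = -4)) → (¬(12*lim ≤ 12))) ∨ 3*lim ≥ -3))
Answer: WP = (6*lim < 2*j - 10 → ((¬(6*lim < 2*j - 10)) ∧ (((¬(25*lim = -4)) → (¬(12*lim ≤ 12))) ∨ 3*lim ≥ -3))) ∧ ((¬(6*lim < 2*j - 10)) → (((¬(25*lim = -4)) → (¬(12*lim ≤ 12))) ∨ 3*lim ≥ -3))


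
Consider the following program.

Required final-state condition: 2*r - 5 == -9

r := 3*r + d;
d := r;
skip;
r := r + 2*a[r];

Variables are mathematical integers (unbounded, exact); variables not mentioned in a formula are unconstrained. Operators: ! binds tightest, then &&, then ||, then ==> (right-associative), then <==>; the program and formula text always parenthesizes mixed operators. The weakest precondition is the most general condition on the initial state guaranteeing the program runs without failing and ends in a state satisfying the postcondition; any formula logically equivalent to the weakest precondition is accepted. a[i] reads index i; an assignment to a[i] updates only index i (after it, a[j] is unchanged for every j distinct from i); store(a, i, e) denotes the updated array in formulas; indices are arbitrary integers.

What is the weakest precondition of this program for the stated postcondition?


Working backward. After the program, the postcondition 2*r - 5 == -9 must hold; in canonical form it is 2*r == -4.
Before r := r + 2*a[r]: 4*a[r] + 2*r == -4
Before skip: 4*a[r] + 2*r == -4
Before d := r: 4*a[r] + 2*r == -4
Before r := 3*r + d: 4*a[d + 3*r] + 2*d + 6*r == -4
Answer: WP = 4*a[d + 3*r] + 2*d + 6*r == -4


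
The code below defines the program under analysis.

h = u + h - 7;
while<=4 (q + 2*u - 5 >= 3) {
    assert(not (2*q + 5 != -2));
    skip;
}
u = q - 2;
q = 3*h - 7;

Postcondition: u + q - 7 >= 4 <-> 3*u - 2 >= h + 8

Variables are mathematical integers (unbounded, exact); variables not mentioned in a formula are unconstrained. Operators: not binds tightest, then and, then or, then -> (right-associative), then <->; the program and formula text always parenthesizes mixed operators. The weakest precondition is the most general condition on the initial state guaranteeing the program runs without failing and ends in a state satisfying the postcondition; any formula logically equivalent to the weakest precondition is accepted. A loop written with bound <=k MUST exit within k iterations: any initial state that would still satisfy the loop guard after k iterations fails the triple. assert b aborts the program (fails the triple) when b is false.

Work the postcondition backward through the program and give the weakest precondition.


Working backward. After the program, the postcondition u + q - 7 >= 4 <-> 3*u - 2 >= h + 8 must hold; in canonical form it is q + u >= 11 <-> 3*u >= h + 10.
Before q := 3*h - 7: 3*h + u >= 18 <-> 3*u >= h + 10
Before u := q - 2: 3*h + q >= 20 <-> 3*q >= h + 16
Before the loop (bound <=4), unroll the exhaustion recursion (WP_0 = exit-now case; WP_j = one more guarded iteration, up to j = 4):
  WP_0: (not (q + 2*u >= 8)) and (3*h + q >= 20 <-> 3*q >= h + 16)
  WP_1: (q + 2*u >= 8 -> ((not (2*q != -7)) and (not (q + 2*u >= 8)) and (3*h + q >= 20 <-> 3*q >= h + 16))) and ((not (q + 2*u >= 8)) -> (3*h + q >= 20 <-> 3*q >= h + 16))
  WP_2: (q + 2*u >= 8 -> ((not (2*q != -7)) and (q + 2*u >= 8 -> ((not (2*q != -7)) and (not (q + 2*u >= 8)) and (3*h + q >= 20 <-> 3*q >= h + 16))) and ((not (q + 2*u >= 8)) -> (3*h + q >= 20 <-> 3*q >= h + 16)))) and ((not (q + 2*u >= 8)) -> (3*h + q >= 20 <-> 3*q >= h + 16))
  WP_3: (q + 2*u >= 8 -> ((not (2*q != -7)) and (q + 2*u >= 8 -> ((not (2*q != -7)) and (q + 2*u >= 8 -> ((not (2*q != -7)) and (not (q + 2*u >= 8)) and (3*h + q >= 20 <-> 3*q >= h + 16))) and ((not (q + 2*u >= 8)) -> (3*h + q >= 20 <-> 3*q >= h + 16)))) and ((not (q + 2*u >= 8)) -> (3*h + q >= 20 <-> 3*q >= h + 16)))) and ((not (q + 2*u >= 8)) -> (3*h + q >= 20 <-> 3*q >= h + 16))
  WP_4: (q + 2*u >= 8 -> ((not (2*q != -7)) and (q + 2*u >= 8 -> ((not (2*q != -7)) and (q + 2*u >= 8 -> ((not (2*q != -7)) and (q + 2*u >= 8 -> ((not (2*q != -7)) and (not (q + 2*u >= 8)) and (3*h + q >= 20 <-> 3*q >= h + 16))) and ((not (q + 2*u >= 8)) -> (3*h + q >= 20 <-> 3*q >= h + 16)))) and ((not (q + 2*u >= 8)) -> (3*h + q >= 20 <-> 3*q >= h + 16)))) and ((not (q + 2*u >= 8)) -> (3*h + q >= 20 <-> 3*q >= h + 16)))) and ((not (q + 2*u >= 8)) -> (3*h + q >= 20 <-> 3*q >= h + 16))
So before the loop: (q + 2*u >= 8 -> ((not (2*q != -7)) and (q + 2*u >= 8 -> ((not (2*q != -7)) and (q + 2*u >= 8 -> ((not (2*q != -7)) and (q + 2*u >= 8 -> ((not (2*q != -7)) and (not (q + 2*u >= 8)) and (3*h + q >= 20 <-> 3*q >= h + 16))) and ((not (q + 2*u >= 8)) -> (3*h + q >= 20 <-> 3*q >= h + 16)))) and ((not (q + 2*u >= 8)) -> (3*h + q >= 20 <-> 3*q >= h + 16)))) and ((not (q + 2*u >= 8)) -> (3*h + q >= 20 <-> 3*q >= h + 16)))) and ((not (q + 2*u >= 8)) -> (3*h + q >= 20 <-> 3*q >= h + 16))
Before h := u + h - 7: (q + 2*u >= 8 -> ((not (2*q != -7)) and (q + 2*u >= 8 -> ((not (2*q != -7)) and (q + 2*u >= 8 -> ((not (2*q != -7)) and (q + 2*u >= 8 -> ((not (2*q != -7)) and (not (q + 2*u >= 8)) and (3*h + q + 3*u >= 41 <-> 3*q >= h + u + 9))) and ((not (q + 2*u >= 8)) -> (3*h + q + 3*u >= 41 <-> 3*q >= h + u + 9)))) and ((not (q + 2*u >= 8)) -> (3*h + q + 3*u >= 41 <-> 3*q >= h + u + 9)))) and ((not (q + 2*u >= 8)) -> (3*h + q + 3*u >= 41 <-> 3*q >= h + u + 9)))) and ((not (q + 2*u >= 8)) -> (3*h + q + 3*u >= 41 <-> 3*q >= h + u + 9))
Answer: WP = (q + 2*u >= 8 -> ((not (2*q != -7)) and (q + 2*u >= 8 -> ((not (2*q != -7)) and (q + 2*u >= 8 -> ((not (2*q != -7)) and (q + 2*u >= 8 -> ((not (2*q != -7)) and (not (q + 2*u >= 8)) and (3*h + q + 3*u >= 41 <-> 3*q >= h + u + 9))) and ((not (q + 2*u >= 8)) -> (3*h + q + 3*u >= 41 <-> 3*q >= h + u + 9)))) and ((not (q + 2*u >= 8)) -> (3*h + q + 3*u >= 41 <-> 3*q >= h + u + 9)))) and ((not (q + 2*u >= 8)) -> (3*h + q + 3*u >= 41 <-> 3*q >= h + u + 9)))) and ((not (q + 2*u >= 8)) -> (3*h + q + 3*u >= 41 <-> 3*q >= h + u + 9))


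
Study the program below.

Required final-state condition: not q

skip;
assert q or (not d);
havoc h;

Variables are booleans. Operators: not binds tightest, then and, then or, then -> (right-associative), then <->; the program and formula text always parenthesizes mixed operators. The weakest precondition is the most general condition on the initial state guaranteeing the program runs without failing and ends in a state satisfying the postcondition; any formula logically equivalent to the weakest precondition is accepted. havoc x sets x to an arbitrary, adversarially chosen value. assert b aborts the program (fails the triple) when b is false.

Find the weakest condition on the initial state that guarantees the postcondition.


Working backward. After the program, not q must hold.
Before havoc h: not q
Before assert q or (not d): (q or (not d)) and (not q)
Before skip: (q or (not d)) and (not q)
Answer: WP = (q or (not d)) and (not q)


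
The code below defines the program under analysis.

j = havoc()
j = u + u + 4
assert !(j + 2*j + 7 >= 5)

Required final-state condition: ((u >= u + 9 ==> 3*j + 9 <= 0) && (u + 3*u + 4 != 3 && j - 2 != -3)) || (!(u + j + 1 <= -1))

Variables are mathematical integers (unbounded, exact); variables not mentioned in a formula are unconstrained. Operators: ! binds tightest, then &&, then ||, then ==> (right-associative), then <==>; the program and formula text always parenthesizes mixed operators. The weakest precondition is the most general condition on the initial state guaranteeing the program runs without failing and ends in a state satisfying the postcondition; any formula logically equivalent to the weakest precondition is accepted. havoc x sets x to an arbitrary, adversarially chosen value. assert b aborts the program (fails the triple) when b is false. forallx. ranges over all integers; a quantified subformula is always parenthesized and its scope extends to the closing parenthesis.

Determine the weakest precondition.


Working backward. After the program, the postcondition ((u >= u + 9 ==> 3*j + 9 <= 0) && (u + 3*u + 4 != 3 && j - 2 != -3)) || (!(u + j + 1 <= -1)) must hold; in canonical form it is (4*u != -1 && j != -1) || (!(j + u <= -2)).
Before assert !(j + 2*j + 7 >= 5): (!(3*j >= -2)) && ((4*u != -1 && j != -1) || (!(j + u <= -2)))
Before j := u + u + 4: (!(6*u >= -14)) && ((4*u != -1 && 2*u != -5) || (!(3*u <= -6)))
Before havoc j: (!(6*u >= -14)) && ((4*u != -1 && 2*u != -5) || (!(3*u <= -6)))
Answer: WP = (!(6*u >= -14)) && ((4*u != -1 && 2*u != -5) || (!(3*u <= -6)))


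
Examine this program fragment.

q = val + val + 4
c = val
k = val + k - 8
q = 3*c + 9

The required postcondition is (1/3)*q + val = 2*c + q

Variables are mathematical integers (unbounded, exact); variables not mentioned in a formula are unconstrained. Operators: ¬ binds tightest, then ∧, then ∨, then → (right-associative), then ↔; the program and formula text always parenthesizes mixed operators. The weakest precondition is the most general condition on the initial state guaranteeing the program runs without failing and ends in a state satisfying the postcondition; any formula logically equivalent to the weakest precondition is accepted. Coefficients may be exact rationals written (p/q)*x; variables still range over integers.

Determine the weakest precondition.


Working backward. After the program, the postcondition (1/3)*q + val = 2*c + q must hold; in canonical form it is val = 2*c + (2/3)*q.
Before q := 3*c + 9: val = 4*c + 6
Before k := val + k - 8: val = 4*c + 6
Before c := val: 3*val = -6
Before q := val + val + 4: 3*val = -6
Answer: WP = 3*val = -6


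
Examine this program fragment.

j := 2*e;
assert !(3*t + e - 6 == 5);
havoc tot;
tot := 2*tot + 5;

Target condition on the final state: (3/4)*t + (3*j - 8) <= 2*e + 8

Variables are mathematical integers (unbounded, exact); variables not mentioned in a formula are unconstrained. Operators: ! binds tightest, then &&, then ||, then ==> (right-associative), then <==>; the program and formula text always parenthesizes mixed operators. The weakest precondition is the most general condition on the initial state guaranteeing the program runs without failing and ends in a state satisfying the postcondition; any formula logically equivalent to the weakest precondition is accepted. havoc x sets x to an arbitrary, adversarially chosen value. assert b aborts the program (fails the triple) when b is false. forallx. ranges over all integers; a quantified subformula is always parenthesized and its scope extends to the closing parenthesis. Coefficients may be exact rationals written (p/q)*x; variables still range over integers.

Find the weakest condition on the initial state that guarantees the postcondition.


Working backward. After the program, the postcondition (3/4)*t + (3*j - 8) <= 2*e + 8 must hold; in canonical form it is 3*j + (3/4)*t <= 2*e + 16.
Before tot := 2*tot + 5: 3*j + (3/4)*t <= 2*e + 16
Before havoc tot: 3*j + (3/4)*t <= 2*e + 16
Before assert !(3*t + e - 6 == 5): (!(e + 3*t == 11)) && 3*j + (3/4)*t <= 2*e + 16
Before j := 2*e: (!(e + 3*t == 11)) && 4*e + (3/4)*t <= 16
Answer: WP = (!(e + 3*t == 11)) && 4*e + (3/4)*t <= 16


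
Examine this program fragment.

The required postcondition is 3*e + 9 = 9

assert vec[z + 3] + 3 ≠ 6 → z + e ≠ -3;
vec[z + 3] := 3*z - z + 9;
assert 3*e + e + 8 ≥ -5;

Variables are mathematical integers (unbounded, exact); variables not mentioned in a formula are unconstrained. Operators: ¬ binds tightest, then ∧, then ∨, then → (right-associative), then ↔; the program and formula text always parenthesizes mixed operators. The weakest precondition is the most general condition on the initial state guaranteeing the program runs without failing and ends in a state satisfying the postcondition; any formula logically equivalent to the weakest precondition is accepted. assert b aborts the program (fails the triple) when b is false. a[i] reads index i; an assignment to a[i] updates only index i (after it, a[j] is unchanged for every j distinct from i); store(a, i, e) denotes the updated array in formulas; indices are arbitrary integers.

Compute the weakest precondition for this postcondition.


Working backward. After the program, the postcondition 3*e + 9 = 9 must hold; in canonical form it is 3*e = 0.
Before assert 3*e + e + 8 ≥ -5: 4*e ≥ -13 ∧ 3*e = 0
Before vec[z + 3] := 3*z - z + 9: 4*e ≥ -13 ∧ 3*e = 0
Before assert vec[z + 3] + 3 ≠ 6 → z + e ≠ -3: (vec[z + 3] ≠ 3 → e + z ≠ -3) ∧ 4*e ≥ -13 ∧ 3*e = 0
Answer: WP = (vec[z + 3] ≠ 3 → e + z ≠ -3) ∧ 4*e ≥ -13 ∧ 3*e = 0


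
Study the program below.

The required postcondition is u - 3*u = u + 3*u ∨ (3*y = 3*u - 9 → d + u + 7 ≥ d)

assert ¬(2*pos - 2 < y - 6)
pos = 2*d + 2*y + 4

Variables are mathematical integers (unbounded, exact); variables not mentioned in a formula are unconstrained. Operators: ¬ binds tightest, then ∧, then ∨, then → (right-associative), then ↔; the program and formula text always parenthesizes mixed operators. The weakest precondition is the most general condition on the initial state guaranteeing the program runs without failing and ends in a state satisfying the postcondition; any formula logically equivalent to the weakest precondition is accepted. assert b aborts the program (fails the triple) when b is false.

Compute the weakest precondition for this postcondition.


Working backward. After the program, the postcondition u - 3*u = u + 3*u ∨ (3*y = 3*u - 9 → d + u + 7 ≥ d) must hold; in canonical form it is 6*u = 0 ∨ (3*y = 3*u - 9 → u ≥ -7).
Before pos := 2*d + 2*y + 4: 6*u = 0 ∨ (3*y = 3*u - 9 → u ≥ -7)
Before assert ¬(2*pos - 2 < y - 6): (¬(2*pos < y - 4)) ∧ (6*u = 0 ∨ (3*y = 3*u - 9 → u ≥ -7))
Answer: WP = (¬(2*pos < y - 4)) ∧ (6*u = 0 ∨ (3*y = 3*u - 9 → u ≥ -7))


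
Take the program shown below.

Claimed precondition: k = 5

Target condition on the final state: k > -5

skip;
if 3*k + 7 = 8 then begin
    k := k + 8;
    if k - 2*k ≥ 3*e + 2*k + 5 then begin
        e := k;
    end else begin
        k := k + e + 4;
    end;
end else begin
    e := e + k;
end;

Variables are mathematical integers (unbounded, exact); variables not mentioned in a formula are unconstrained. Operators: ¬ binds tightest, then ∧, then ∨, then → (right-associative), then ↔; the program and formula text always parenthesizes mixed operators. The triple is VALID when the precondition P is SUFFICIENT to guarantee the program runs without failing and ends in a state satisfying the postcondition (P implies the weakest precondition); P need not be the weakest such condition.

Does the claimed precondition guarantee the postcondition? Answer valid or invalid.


Working backward. After the program, k > -5 must hold.
Then branch requires (3*e + 3*k ≤ -29 → k > -13) ∧ ((¬(3*e + 3*k ≤ -29)) → e + k > -17); else branch requires k > -5.
Before the if: (3*k = 1 → ((3*e + 3*k ≤ -29 → k > -13) ∧ ((¬(3*e + 3*k ≤ -29)) → e + k > -17))) ∧ ((¬(3*k = 1)) → k > -5)
Before skip: (3*k = 1 → ((3*e + 3*k ≤ -29 → k > -13) ∧ ((¬(3*e + 3*k ≤ -29)) → e + k > -17))) ∧ ((¬(3*k = 1)) → k > -5)
The weakest precondition is (3*k = 1 → ((3*e + 3*k ≤ -29 → k > -13) ∧ ((¬(3*e + 3*k ≤ -29)) → e + k > -17))) ∧ ((¬(3*k = 1)) → k > -5).
Check whether k = 5 implies it.
Every state satisfying the precondition satisfies the weakest precondition: the implication holds.
Answer: valid


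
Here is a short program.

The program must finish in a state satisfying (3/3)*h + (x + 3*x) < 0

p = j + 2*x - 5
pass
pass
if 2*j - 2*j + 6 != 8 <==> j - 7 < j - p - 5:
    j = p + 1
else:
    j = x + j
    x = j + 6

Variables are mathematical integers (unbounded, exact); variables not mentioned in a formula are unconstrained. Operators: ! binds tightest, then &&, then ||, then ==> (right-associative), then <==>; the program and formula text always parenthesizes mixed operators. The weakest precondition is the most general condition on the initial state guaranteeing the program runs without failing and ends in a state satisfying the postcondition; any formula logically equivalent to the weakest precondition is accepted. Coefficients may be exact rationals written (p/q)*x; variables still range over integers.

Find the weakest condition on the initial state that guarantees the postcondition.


Working backward. After the program, the postcondition (3/3)*h + (x + 3*x) < 0 must hold; in canonical form it is h + 4*x < 0.
Then branch requires h + 4*x < 0; else branch requires h + 4*j + 4*x < -24.
Before the if: (p < 2 ==> h + 4*x < 0) && ((!(p < 2)) ==> h + 4*j + 4*x < -24)
Before skip: (p < 2 ==> h + 4*x < 0) && ((!(p < 2)) ==> h + 4*j + 4*x < -24)
Before skip: (p < 2 ==> h + 4*x < 0) && ((!(p < 2)) ==> h + 4*j + 4*x < -24)
Before p := j + 2*x - 5: (j + 2*x < 7 ==> h + 4*x < 0) && ((!(j + 2*x < 7)) ==> h + 4*j + 4*x < -24)
Answer: WP = (j + 2*x < 7 ==> h + 4*x < 0) && ((!(j + 2*x < 7)) ==> h + 4*j + 4*x < -24)


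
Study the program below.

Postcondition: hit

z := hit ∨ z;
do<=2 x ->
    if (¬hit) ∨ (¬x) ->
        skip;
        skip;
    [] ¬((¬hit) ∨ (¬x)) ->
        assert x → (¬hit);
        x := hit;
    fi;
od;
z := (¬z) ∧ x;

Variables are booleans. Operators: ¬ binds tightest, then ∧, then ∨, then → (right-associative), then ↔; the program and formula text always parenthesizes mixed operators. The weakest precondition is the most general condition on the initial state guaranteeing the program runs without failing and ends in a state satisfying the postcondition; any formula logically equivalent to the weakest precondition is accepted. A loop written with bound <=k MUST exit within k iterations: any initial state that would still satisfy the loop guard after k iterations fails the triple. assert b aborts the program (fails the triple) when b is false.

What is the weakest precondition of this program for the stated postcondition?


Working backward. After the program, hit must hold.
Before z := (¬z) ∧ x: hit
Before the loop (bound <=2), unroll the exhaustion recursion (WP_0 = exit-now case; WP_j = one more guarded iteration, up to j = 2):
  WP_0: (¬x) ∧ hit
  WP_1: (x → ((((¬hit) ∨ (¬x)) → ((¬x) ∧ hit)) ∧ ((¬hit) ∨ (¬x)))) ∧ ((¬x) → hit)
  WP_2: (x → ((((¬hit) ∨ (¬x)) → ((x → ((((¬hit) ∨ (¬x)) → ((¬x) ∧ hit)) ∧ ((¬hit) ∨ (¬x)))) ∧ ((¬x) → hit))) ∧ ((¬((¬hit) ∨ (¬x))) → ((x → (¬hit)) ∧ (¬hit) ∧ ((¬hit) → hit))))) ∧ ((¬x) → hit)
So before the loop: (x → ((((¬hit) ∨ (¬x)) → ((x → ((((¬hit) ∨ (¬x)) → ((¬x) ∧ hit)) ∧ ((¬hit) ∨ (¬x)))) ∧ ((¬x) → hit))) ∧ ((¬((¬hit) ∨ (¬x))) → ((x → (¬hit)) ∧ (¬hit) ∧ ((¬hit) → hit))))) ∧ ((¬x) → hit)
Before z := hit ∨ z: (x → ((((¬hit) ∨ (¬x)) → ((x → ((((¬hit) ∨ (¬x)) → ((¬x) ∧ hit)) ∧ ((¬hit) ∨ (¬x)))) ∧ ((¬x) → hit))) ∧ ((¬((¬hit) ∨ (¬x))) → ((x → (¬hit)) ∧ (¬hit) ∧ ((¬hit) → hit))))) ∧ ((¬x) → hit)
Answer: WP = (x → ((((¬hit) ∨ (¬x)) → ((x → ((((¬hit) ∨ (¬x)) → ((¬x) ∧ hit)) ∧ ((¬hit) ∨ (¬x)))) ∧ ((¬x) → hit))) ∧ ((¬((¬hit) ∨ (¬x))) → ((x → (¬hit)) ∧ (¬hit) ∧ ((¬hit) → hit))))) ∧ ((¬x) → hit)


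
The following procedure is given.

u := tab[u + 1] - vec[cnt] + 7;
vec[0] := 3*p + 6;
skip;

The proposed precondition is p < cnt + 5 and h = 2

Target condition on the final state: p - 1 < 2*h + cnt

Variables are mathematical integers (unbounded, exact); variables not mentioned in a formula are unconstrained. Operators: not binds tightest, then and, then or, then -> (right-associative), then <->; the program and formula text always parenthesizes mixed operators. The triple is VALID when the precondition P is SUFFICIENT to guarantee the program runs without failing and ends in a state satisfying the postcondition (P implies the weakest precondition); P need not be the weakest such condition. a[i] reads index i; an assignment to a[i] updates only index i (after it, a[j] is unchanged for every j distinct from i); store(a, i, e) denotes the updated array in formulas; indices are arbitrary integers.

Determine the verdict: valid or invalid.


Working backward. After the program, the postcondition p - 1 < 2*h + cnt must hold; in canonical form it is p < cnt + 2*h + 1.
Before skip: p < cnt + 2*h + 1
Before vec[0] := 3*p + 6: p < cnt + 2*h + 1
Before u := tab[u + 1] - vec[cnt] + 7: p < cnt + 2*h + 1
The weakest precondition is p < cnt + 2*h + 1.
Check whether p < cnt + 5 and h = 2 implies it.
Every state satisfying the precondition satisfies the weakest precondition: the implication holds.
Answer: valid


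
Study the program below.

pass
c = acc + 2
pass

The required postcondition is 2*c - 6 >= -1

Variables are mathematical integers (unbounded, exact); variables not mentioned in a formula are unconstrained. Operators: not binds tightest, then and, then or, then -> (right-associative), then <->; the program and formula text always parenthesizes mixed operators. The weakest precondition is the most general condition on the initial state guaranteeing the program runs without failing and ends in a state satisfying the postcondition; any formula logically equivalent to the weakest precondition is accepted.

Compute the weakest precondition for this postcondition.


Working backward. After the program, the postcondition 2*c - 6 >= -1 must hold; in canonical form it is 2*c >= 5.
Before skip: 2*c >= 5
Before c := acc + 2: 2*acc >= 1
Before skip: 2*acc >= 1
Answer: WP = 2*acc >= 1


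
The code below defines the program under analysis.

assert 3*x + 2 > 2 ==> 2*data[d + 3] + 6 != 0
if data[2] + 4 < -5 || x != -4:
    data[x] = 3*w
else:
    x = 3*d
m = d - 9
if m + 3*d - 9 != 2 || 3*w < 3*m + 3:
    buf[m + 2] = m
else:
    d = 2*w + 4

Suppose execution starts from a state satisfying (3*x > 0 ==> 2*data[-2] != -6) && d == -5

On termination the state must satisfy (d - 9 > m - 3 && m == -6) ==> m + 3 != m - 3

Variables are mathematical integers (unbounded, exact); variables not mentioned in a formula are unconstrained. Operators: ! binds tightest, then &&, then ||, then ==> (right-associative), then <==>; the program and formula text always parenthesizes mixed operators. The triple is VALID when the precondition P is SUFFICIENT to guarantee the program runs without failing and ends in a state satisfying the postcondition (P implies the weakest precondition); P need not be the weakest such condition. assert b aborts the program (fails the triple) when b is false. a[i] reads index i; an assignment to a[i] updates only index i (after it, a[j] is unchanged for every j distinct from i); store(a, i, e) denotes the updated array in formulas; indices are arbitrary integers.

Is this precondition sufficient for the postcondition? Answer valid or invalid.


Working backward. After the program, the postcondition (d - 9 > m - 3 && m == -6) ==> m + 3 != m - 3 must hold; in canonical form it is true.
Then branch requires true; else branch requires true.
Before the if: true
Before m := d - 9: true
Then branch requires true; else branch requires true.
Before the if: true
Before assert 3*x + 2 > 2 ==> 2*data[d + 3] + 6 != 0: 3*x > 0 ==> 2*data[d + 3] != -6
The weakest precondition is 3*x > 0 ==> 2*data[d + 3] != -6.
Check whether (3*x > 0 ==> 2*data[-2] != -6) && d == -5 implies it.
Every state satisfying the precondition satisfies the weakest precondition: the implication holds.
Answer: valid


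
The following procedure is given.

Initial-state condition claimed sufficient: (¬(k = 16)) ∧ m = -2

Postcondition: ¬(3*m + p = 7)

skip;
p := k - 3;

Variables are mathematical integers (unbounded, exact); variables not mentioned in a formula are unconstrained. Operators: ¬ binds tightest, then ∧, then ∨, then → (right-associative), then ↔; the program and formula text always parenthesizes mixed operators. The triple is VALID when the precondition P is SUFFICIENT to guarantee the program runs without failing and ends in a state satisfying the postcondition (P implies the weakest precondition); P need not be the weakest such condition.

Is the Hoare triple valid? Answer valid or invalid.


Working backward. After the program, ¬(3*m + p = 7) must hold.
Before p := k - 3: ¬(k + 3*m = 10)
Before skip: ¬(k + 3*m = 10)
The weakest precondition is ¬(k + 3*m = 10).
Check whether (¬(k = 16)) ∧ m = -2 implies it.
Every state satisfying the precondition satisfies the weakest precondition: the implication holds.
Answer: valid


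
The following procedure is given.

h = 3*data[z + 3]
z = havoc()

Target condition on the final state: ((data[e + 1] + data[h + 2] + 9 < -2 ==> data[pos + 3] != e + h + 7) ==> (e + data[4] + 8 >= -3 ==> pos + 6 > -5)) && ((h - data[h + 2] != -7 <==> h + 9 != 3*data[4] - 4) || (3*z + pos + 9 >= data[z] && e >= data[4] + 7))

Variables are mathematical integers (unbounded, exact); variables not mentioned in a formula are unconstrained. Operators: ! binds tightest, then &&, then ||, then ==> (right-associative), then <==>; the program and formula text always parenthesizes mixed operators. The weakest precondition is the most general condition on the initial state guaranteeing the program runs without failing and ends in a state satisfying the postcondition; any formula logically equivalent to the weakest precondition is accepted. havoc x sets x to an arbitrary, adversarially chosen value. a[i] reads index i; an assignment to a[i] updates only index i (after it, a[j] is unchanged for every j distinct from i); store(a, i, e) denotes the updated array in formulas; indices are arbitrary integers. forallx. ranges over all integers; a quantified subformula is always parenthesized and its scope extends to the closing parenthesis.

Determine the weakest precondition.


Working backward. After the program, the postcondition ((data[e + 1] + data[h + 2] + 9 < -2 ==> data[pos + 3] != e + h + 7) ==> (e + data[4] + 8 >= -3 ==> pos + 6 > -5)) && ((h - data[h + 2] != -7 <==> h + 9 != 3*data[4] - 4) || (3*z + pos + 9 >= data[z] && e >= data[4] + 7)) must hold; in canonical form it is ((data[e + 1] + data[h + 2] < -11 ==> data[pos + 3] != e + h + 7) ==> (data[4] + e >= -11 ==> pos > -11)) && ((h != data[h + 2] - 7 <==> h != 3*data[4] - 13) || (pos + 3*z >= data[z] - 9 && e >= data[4] + 7)).
Before havoc z: forall z_1. (((data[e + 1] + data[h + 2] < -11 ==> data[pos + 3] != e + h + 7) ==> (data[4] + e >= -11 ==> pos > -11)) && ((h != data[h + 2] - 7 <==> h != 3*data[4] - 13) || (pos + 3*z_1 >= data[z_1] - 9 && e >= data[4] + 7)))
Before h := 3*data[z + 3]: forall z_1. (((data[3*data[z + 3] + 2] + data[e + 1] < -11 ==> data[pos + 3] != 3*data[z + 3] + e + 7) ==> (data[4] + e >= -11 ==> pos > -11)) && ((3*data[z + 3] != data[3*data[z + 3] + 2] - 7 <==> 3*data[z + 3] != 3*data[4] - 13) || (pos + 3*z_1 >= data[z_1] - 9 && e >= data[4] + 7)))
Answer: WP = forall z_1. (((data[3*data[z + 3] + 2] + data[e + 1] < -11 ==> data[pos + 3] != 3*data[z + 3] + e + 7) ==> (data[4] + e >= -11 ==> pos > -11)) && ((3*data[z + 3] != data[3*data[z + 3] + 2] - 7 <==> 3*data[z + 3] != 3*data[4] - 13) || (pos + 3*z_1 >= data[z_1] - 9 && e >= data[4] + 7)))


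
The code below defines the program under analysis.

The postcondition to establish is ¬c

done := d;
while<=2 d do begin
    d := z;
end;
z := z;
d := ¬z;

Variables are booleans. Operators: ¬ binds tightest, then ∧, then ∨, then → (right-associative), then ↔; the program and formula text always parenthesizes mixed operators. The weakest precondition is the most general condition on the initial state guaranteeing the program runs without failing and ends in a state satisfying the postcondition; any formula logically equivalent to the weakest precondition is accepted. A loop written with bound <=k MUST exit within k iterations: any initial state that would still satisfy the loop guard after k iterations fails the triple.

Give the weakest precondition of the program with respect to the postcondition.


Working backward. After the program, ¬c must hold.
Before d := ¬z: ¬c
Before z := z: ¬c
Before the loop (bound <=2), unroll the exhaustion recursion (WP_0 = exit-now case; WP_j = one more guarded iteration, up to j = 2):
  WP_0: (¬d) ∧ (¬c)
  WP_1: (d → ((¬z) ∧ (¬c))) ∧ ((¬d) → (¬c))
  WP_2: (d → ((z → ((¬z) ∧ (¬c))) ∧ ((¬z) → (¬c)))) ∧ ((¬d) → (¬c))
So before the loop: (d → ((z → ((¬z) ∧ (¬c))) ∧ ((¬z) → (¬c)))) ∧ ((¬d) → (¬c))
Before done := d: (d → ((z → ((¬z) ∧ (¬c))) ∧ ((¬z) → (¬c)))) ∧ ((¬d) → (¬c))
Answer: WP = (d → ((z → ((¬z) ∧ (¬c))) ∧ ((¬z) → (¬c)))) ∧ ((¬d) → (¬c))


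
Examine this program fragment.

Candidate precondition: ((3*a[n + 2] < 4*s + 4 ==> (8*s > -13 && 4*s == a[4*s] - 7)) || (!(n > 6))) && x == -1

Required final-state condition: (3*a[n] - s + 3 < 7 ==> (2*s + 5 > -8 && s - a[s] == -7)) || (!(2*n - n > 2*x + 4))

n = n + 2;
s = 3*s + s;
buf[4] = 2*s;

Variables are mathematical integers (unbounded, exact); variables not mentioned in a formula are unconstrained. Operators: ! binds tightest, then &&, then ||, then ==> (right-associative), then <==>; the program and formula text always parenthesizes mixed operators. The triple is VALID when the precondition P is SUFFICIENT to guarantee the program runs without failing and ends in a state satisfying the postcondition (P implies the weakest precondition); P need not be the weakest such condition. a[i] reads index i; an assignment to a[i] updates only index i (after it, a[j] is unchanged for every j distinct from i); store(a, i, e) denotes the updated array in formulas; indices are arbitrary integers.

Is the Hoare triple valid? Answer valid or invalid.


Working backward. After the program, the postcondition (3*a[n] - s + 3 < 7 ==> (2*s + 5 > -8 && s - a[s] == -7)) || (!(2*n - n > 2*x + 4)) must hold; in canonical form it is (3*a[n] < s + 4 ==> (2*s > -13 && s == a[s] - 7)) || (!(n > 2*x + 4)).
Before buf[4] := 2*s: (3*a[n] < s + 4 ==> (2*s > -13 && s == a[s] - 7)) || (!(n > 2*x + 4))
Before s := 3*s + s: (3*a[n] < 4*s + 4 ==> (8*s > -13 && 4*s == a[4*s] - 7)) || (!(n > 2*x + 4))
Before n := n + 2: (3*a[n + 2] < 4*s + 4 ==> (8*s > -13 && 4*s == a[4*s] - 7)) || (!(n > 2*x + 2))
The weakest precondition is (3*a[n + 2] < 4*s + 4 ==> (8*s > -13 && 4*s == a[4*s] - 7)) || (!(n > 2*x + 2)).
Check whether ((3*a[n + 2] < 4*s + 4 ==> (8*s > -13 && 4*s == a[4*s] - 7)) || (!(n > 6))) && x == -1 implies it.
Countermodel: at the initial state a = {[8] = 0, [62084] = 62092, elsewhere 62092}, n = 6, s = 15521, x = -1, the precondition holds but the weakest precondition fails.
Answer: invalid


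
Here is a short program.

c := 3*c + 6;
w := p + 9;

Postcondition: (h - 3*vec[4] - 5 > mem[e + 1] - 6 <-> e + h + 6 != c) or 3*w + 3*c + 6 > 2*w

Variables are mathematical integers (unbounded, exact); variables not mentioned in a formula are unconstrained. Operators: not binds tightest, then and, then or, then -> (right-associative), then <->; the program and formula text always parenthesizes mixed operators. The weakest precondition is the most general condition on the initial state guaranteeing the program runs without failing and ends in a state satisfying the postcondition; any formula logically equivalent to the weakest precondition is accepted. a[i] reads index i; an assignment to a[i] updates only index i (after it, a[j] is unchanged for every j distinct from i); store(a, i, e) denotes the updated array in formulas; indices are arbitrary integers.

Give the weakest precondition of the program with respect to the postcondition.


Working backward. After the program, the postcondition (h - 3*vec[4] - 5 > mem[e + 1] - 6 <-> e + h + 6 != c) or 3*w + 3*c + 6 > 2*w must hold; in canonical form it is (h > mem[e + 1] + 3*vec[4] - 1 <-> e + h != c - 6) or 3*c + w > -6.
Before w := p + 9: (h > mem[e + 1] + 3*vec[4] - 1 <-> e + h != c - 6) or 3*c + p > -15
Before c := 3*c + 6: (h > mem[e + 1] + 3*vec[4] - 1 <-> e + h != 3*c) or 9*c + p > -33
Answer: WP = (h > mem[e + 1] + 3*vec[4] - 1 <-> e + h != 3*c) or 9*c + p > -33


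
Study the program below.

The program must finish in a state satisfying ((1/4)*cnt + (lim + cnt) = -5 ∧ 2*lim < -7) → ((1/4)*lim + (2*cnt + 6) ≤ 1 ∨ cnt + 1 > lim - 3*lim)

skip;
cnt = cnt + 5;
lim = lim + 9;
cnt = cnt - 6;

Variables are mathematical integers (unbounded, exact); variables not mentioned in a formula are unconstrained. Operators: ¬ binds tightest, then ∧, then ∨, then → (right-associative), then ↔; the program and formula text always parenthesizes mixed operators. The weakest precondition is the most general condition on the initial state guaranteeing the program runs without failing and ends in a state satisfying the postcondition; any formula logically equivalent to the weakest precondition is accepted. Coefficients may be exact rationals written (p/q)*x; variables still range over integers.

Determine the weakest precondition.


Working backward. After the program, the postcondition ((1/4)*cnt + (lim + cnt) = -5 ∧ 2*lim < -7) → ((1/4)*lim + (2*cnt + 6) ≤ 1 ∨ cnt + 1 > lim - 3*lim) must hold; in canonical form it is ((5/4)*cnt + lim = -5 ∧ 2*lim < -7) → (2*cnt + (1/4)*lim ≤ -5 ∨ cnt + 2*lim > -1).
Before cnt := cnt - 6: ((5/4)*cnt + lim = 5/2 ∧ 2*lim < -7) → (2*cnt + (1/4)*lim ≤ 7 ∨ cnt + 2*lim > 5)
Before lim := lim + 9: ((5/4)*cnt + lim = -13/2 ∧ 2*lim < -25) → (2*cnt + (1/4)*lim ≤ 19/4 ∨ cnt + 2*lim > -13)
Before cnt := cnt + 5: ((5/4)*cnt + lim = -51/4 ∧ 2*lim < -25) → (2*cnt + (1/4)*lim ≤ -21/4 ∨ cnt + 2*lim > -18)
Before skip: ((5/4)*cnt + lim = -51/4 ∧ 2*lim < -25) → (2*cnt + (1/4)*lim ≤ -21/4 ∨ cnt + 2*lim > -18)
Answer: WP = ((5/4)*cnt + lim = -51/4 ∧ 2*lim < -25) → (2*cnt + (1/4)*lim ≤ -21/4 ∨ cnt + 2*lim > -18)


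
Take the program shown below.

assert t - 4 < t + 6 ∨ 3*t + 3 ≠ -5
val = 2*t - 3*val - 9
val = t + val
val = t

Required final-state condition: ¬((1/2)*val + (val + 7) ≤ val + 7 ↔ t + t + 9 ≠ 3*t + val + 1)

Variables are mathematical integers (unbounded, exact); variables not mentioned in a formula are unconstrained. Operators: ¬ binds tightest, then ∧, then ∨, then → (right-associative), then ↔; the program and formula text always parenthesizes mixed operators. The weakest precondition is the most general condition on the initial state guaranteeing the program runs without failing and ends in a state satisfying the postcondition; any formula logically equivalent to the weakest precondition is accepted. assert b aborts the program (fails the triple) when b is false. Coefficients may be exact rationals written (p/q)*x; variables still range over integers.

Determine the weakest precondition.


Working backward. After the program, the postcondition ¬((1/2)*val + (val + 7) ≤ val + 7 ↔ t + t + 9 ≠ 3*t + val + 1) must hold; in canonical form it is ¬((1/2)*val ≤ 0 ↔ t + val ≠ 8).
Before val := t: ¬((1/2)*t ≤ 0 ↔ 2*t ≠ 8)
Before val := t + val: ¬((1/2)*t ≤ 0 ↔ 2*t ≠ 8)
Before val := 2*t - 3*val - 9: ¬((1/2)*t ≤ 0 ↔ 2*t ≠ 8)
Before assert t - 4 < t + 6 ∨ 3*t + 3 ≠ -5: ¬((1/2)*t ≤ 0 ↔ 2*t ≠ 8)
Answer: WP = ¬((1/2)*t ≤ 0 ↔ 2*t ≠ 8)
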